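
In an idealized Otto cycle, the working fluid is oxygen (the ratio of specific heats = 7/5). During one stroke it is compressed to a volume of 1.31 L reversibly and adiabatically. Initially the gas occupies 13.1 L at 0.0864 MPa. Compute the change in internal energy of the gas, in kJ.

P₂ = P₁(V₁/V₂)^γ = 0.0864×(13.1/1.31)^(7/5) = 2.17 MPa.
For a reversible adiabat, W_by_gas = (P₁V₁ − P₂V₂)/(γ−1).
W_by = (86400×0.0131 − 2.17×10^6×0.00131) / (2/5) = -4278 J.
Q = 0 ⇒ ΔU = −W_by = 4278 J.

ΔU ≈ 4.28 kJ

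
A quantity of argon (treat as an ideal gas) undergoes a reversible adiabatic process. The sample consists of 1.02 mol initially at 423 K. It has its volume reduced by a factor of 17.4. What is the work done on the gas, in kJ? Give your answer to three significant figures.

For a reversible adiabat TV^(γ−1) is constant, so T₂ = T₁ (V₁/V₂)^(γ−1).
γ = 5/3 for a monatomic ideal gas, so γ−1 = 2/3.
T₂ = 423 × 17.4^(2/3) = 2840 K.
Q = 0, so ΔU = W_on_gas = nCᵥΔT with Cᵥ = R/(γ−1) = 12.47 J/(mol·K).
ΔU = 1.02 × 12.47 × (2840 − 423) = 30750 J.

W ≈ 30.7 kJ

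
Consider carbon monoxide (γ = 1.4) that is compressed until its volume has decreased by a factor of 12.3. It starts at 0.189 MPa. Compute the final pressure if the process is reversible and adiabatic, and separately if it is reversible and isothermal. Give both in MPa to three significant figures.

adiabatic: 6.34 MPa; isothermal: 2.32 MPa

Isothermal: P₂ = P₁(V₁/V₂) = 0.189×12.3 = 2.325 MPa.
Adiabatic: P₂ = P₁(V₁/V₂)^γ = 0.189×12.3^(1.4) = 6.344 MPa.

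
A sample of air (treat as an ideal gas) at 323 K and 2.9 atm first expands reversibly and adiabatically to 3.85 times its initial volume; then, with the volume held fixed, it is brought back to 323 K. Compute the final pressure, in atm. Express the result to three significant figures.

P₃ ≈ 0.753 atm

For a diatomic ideal gas γ = 7/5.
Adiabatic step (PV^γ = const): P₂ = 2.9×(1/3.85)^(7/5) = 0.4393 atm; T₂ = 323×(1/3.85)^(2/5) = 188.4 K.
Isochoric: P₃ = P₂(T₃/T₂) = 0.4393 × (323/188.4) = 0.7532 atm.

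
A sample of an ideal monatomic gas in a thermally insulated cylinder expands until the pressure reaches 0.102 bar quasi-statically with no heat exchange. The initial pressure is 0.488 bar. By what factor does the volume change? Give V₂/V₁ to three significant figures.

From PV^γ = const, V₂/V₁ = (P₁/P₂)^(1/γ).
For a monatomic ideal gas γ = 5/3.
V₂/V₁ = (0.488/0.102)^(3/5) = 2.558.

V₂/V₁ ≈ 2.56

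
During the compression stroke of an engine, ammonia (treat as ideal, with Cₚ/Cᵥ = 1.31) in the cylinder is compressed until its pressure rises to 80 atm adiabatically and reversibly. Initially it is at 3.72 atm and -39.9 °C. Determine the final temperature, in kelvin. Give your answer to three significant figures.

T₂ ≈ 482 K

Adiabatic: T₂/T₁ = (P₂/P₁)^((γ−1)/γ).
T₁ = -39.9 °C = 233.2 K.
T₂ = 233.2 × (80/3.72)^(0.237) = 482.1 K.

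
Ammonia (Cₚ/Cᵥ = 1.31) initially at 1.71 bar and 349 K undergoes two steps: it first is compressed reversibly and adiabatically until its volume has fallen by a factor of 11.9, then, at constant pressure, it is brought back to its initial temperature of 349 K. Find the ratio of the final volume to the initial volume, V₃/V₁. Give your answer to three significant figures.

Adiabatic step: V₂/V₁ = 0.08403; T₂ = T₁·11.9^(0.31) = 752 K.
Isobaric step: V₃/V₂ = T₃/T₂ = 349/752.
V₃/V₁ = (V₂/V₁)(V₃/V₂) = 0.08403 × (349/752) = 0.039.

V₃/V₁ ≈ 0.0390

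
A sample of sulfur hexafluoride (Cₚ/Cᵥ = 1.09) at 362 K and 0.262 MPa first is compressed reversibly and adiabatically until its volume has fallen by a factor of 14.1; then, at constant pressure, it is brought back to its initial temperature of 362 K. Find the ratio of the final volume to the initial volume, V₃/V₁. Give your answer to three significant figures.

Adiabatic step: V₂/V₁ = 0.07092; T₂ = T₁·14.1^(0.09) = 459.3 K.
Isobaric step: V₃/V₂ = T₃/T₂ = 362/459.3.
V₃/V₁ = (V₂/V₁)(V₃/V₂) = 0.07092 × (362/459.3) = 0.05589.

V₃/V₁ ≈ 0.0559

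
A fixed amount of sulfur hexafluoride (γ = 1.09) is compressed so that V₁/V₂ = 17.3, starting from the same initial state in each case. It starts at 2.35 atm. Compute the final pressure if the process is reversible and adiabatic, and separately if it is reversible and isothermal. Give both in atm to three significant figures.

adiabatic: 52.5 atm; isothermal: 40.7 atm

Isothermal: P₂ = P₁(V₁/V₂) = 2.35×17.3 = 40.66 atm.
Adiabatic: P₂ = P₁(V₁/V₂)^γ = 2.35×17.3^(1.09) = 52.55 atm.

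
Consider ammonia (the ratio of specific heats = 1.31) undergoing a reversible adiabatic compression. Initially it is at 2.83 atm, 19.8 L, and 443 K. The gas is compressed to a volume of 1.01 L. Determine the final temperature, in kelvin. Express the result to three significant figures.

T₂ ≈ 1110 K

Adiabatic: T₁V₁^(γ−1) = T₂V₂^(γ−1) ⇒ T₂ = T₁ (V₁/V₂)^(γ−1).
T₂ = 443 × (19.8/1.01)^(0.31) = 1114 K.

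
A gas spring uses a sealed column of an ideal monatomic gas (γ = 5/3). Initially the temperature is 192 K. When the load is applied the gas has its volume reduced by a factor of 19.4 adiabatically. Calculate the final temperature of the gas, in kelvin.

T₂ ≈ 1390 K

Adiabatic: T₁V₁^(γ−1) = T₂V₂^(γ−1) ⇒ T₂ = T₁ (V₁/V₂)^(γ−1).
T₂ = 192 × 19.4^(2/3) = 1386 K.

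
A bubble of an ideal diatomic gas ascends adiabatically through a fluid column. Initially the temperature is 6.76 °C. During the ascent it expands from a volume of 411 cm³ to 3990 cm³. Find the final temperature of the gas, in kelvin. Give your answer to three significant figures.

Adiabatic: T₁V₁^(γ−1) = T₂V₂^(γ−1) ⇒ T₂ = T₁ (V₁/V₂)^(γ−1).
For a diatomic ideal gas γ = 7/5, so γ−1 = 2/5.
T₁ = 6.76 °C = 279.9 K.
T₂ = 279.9 × (411/3990)^(2/5) = 112.8 K.

T₂ ≈ 113 K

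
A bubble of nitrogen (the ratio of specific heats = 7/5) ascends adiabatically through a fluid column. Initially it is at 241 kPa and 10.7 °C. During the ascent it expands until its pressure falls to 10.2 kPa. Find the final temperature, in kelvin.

T₂ ≈ 115 K

Along an adiabat T P^((1−γ)/γ) is constant, so T₂ = T₁ (P₂/P₁)^((γ−1)/γ).
T₁ = 10.7 °C = 283.8 K.
T₂ = 283.8 × (10.2/241)^(2/7) = 115 K.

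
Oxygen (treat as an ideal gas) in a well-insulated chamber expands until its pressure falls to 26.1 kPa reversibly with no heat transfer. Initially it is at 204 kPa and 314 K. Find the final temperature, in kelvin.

Along an adiabat T P^((1−γ)/γ) is constant, so T₂ = T₁ (P₂/P₁)^((γ−1)/γ).
For a diatomic ideal gas γ = 7/5, so (γ−1)/γ = 2/7.
T₂ = 314 × (26.1/204)^(2/7) = 174.5 K.

T₂ ≈ 174 K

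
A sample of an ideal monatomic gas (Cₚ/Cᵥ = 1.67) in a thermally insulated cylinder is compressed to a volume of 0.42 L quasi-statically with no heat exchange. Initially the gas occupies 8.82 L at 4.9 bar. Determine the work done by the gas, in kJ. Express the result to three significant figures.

P₂ = P₁(V₁/V₂)^γ = 4.9×(8.82/0.42)^(1.67) = 791.2 bar.
For a reversible adiabat, W_by_gas = (P₁V₁ − P₂V₂)/(γ−1).
W_by = (490000×0.00882 − 7.912×10^7×0.00042) / (0.67) = -43150 J.

W ≈ -43.1 kJ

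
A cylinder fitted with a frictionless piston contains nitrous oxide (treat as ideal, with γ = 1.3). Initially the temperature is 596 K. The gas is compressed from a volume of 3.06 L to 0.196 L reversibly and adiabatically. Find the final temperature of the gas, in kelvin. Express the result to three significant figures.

T₂ ≈ 1360 K

For a reversible adiabat TV^(γ−1) is constant, so T₂ = T₁ (V₁/V₂)^(γ−1).
T₂ = 596 × (3.06/0.196)^(0.3) = 1359 K.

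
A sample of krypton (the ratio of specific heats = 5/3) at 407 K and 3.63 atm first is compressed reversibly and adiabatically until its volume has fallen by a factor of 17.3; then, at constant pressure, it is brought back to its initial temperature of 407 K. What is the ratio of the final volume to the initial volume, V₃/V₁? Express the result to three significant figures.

Adiabatic step: V₂/V₁ = 0.0578; T₂ = T₁·17.3^(2/3) = 2722 K.
Isobaric step: V₃/V₂ = T₃/T₂ = 407/2722.
V₃/V₁ = (V₂/V₁)(V₃/V₂) = 0.0578 × (407/2722) = 0.008642.

V₃/V₁ ≈ 0.00864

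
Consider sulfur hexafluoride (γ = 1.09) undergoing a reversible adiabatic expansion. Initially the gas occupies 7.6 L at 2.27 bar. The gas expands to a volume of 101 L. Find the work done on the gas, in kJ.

P₂ = P₁(V₁/V₂)^γ = 2.27×(7.6/101)^(1.09) = 0.1353 bar.
For a reversible adiabat, W_by_gas = (P₁V₁ − P₂V₂)/(γ−1).
W_by = (227000×0.0076 − 13530×0.101) / (0.09) = 3982 J.
W_on_gas = −W_by = -3982 J.

W ≈ -3.98 kJ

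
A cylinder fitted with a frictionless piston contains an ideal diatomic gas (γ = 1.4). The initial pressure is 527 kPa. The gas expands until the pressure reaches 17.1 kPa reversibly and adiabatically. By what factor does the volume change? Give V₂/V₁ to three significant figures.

From PV^γ = const, V₂/V₁ = (P₁/P₂)^(1/γ).
V₂/V₁ = (527/17.1)^(0.714) = 11.57.

V₂/V₁ ≈ 11.6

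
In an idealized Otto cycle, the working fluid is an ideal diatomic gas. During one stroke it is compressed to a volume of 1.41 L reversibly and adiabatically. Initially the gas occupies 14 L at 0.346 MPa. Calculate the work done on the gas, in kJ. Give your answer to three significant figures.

γ = 7/5 for a diatomic ideal gas.
P₂ = P₁(V₁/V₂)^γ = 0.346×(14/1.41)^(7/5) = 8.605 MPa.
For a reversible adiabat, W_by_gas = (P₁V₁ − P₂V₂)/(γ−1).
W_by = (346000×0.014 − 8.605×10^6×0.00141) / (2/5) = -18220 J.
W_on_gas = −W_by = 18220 J.

W ≈ 18.2 kJ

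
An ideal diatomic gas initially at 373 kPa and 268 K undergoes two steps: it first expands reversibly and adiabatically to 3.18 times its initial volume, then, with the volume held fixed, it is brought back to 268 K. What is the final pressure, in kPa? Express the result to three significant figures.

For a diatomic ideal gas γ = 7/5.
Adiabatic step (PV^γ = const): P₂ = 373×(1/3.18)^(7/5) = 73.84 kPa; T₂ = 268×(1/3.18)^(2/5) = 168.7 K.
Isochoric: P₃ = P₂(T₃/T₂) = 73.84 × (268/168.7) = 117.3 kPa.

P₃ ≈ 117 kPa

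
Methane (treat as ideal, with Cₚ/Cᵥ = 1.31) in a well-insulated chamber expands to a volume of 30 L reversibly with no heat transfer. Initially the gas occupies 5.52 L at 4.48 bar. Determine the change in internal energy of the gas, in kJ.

P₂ = P₁(V₁/V₂)^γ = 4.48×(5.52/30)^(1.31) = 0.4877 bar.
For a reversible adiabat, W_by_gas = (P₁V₁ − P₂V₂)/(γ−1).
W_by = (448000×0.00552 − 48770×0.03) / (0.31) = 3257 J.
Q = 0 ⇒ ΔU = −W_by = -3257 J.

ΔU ≈ -3.26 kJ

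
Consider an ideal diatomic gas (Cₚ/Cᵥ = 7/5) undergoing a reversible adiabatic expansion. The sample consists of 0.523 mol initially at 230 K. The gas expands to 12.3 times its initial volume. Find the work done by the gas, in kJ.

Adiabatic: T₁V₁^(γ−1) = T₂V₂^(γ−1) ⇒ T₂ = T₁ (V₁/V₂)^(γ−1).
T₂ = 230 × (1/12.3)^(2/5) = 84.29 K.
Q = 0, so ΔU = W_on_gas = nCᵥΔT with Cᵥ = R/(γ−1) = 20.79 J/(mol·K).
ΔU = 0.523 × 20.79 × (84.29 − 230) = -1584 J.
Work done by the gas = −ΔU = 1584 J.

W ≈ 1.58 kJ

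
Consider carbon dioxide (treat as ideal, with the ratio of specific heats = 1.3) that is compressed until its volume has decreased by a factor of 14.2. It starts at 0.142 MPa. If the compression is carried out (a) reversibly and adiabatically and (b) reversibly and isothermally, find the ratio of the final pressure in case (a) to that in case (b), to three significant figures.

P_adiabatic / P_isothermal ≈ 2.22

Isothermal: P_b = P₁(V₁/V₂) = 0.142×14.2.
Adiabatic: P_a = P₁(V₁/V₂)^γ = 0.142×14.2^(1.3).
P_a/P_b = (V₁/V₂)^(γ−1) = 14.2^(0.3) = 2.217.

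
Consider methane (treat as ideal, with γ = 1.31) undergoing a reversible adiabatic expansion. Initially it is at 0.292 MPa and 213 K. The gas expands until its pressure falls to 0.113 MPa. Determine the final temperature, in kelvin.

Adiabatic: T₂/T₁ = (P₂/P₁)^((γ−1)/γ).
T₂ = 213 × (0.113/0.292)^(0.237) = 170.1 K.

T₂ ≈ 170 K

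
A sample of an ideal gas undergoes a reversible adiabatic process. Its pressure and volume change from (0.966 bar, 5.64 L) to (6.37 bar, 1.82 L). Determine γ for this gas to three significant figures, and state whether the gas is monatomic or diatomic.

γ ≈ 1.67; monatomic

PV^γ = const ⇒ γ = ln(P₂/P₁) / ln(V₁/V₂).
γ = ln(6.37/0.966) / ln(5.64/1.82) = 1.668.
γ ≈ 1.67 is close to 5/3, so the gas is monatomic.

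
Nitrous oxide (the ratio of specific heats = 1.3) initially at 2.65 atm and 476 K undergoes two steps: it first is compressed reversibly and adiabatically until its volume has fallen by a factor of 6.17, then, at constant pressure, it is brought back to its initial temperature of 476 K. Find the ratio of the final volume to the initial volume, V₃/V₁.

V₃/V₁ ≈ 0.0939

Adiabatic step: V₂/V₁ = 0.1621; T₂ = T₁·6.17^(0.3) = 821.7 K.
Isobaric step: V₃/V₂ = T₃/T₂ = 476/821.7.
V₃/V₁ = (V₂/V₁)(V₃/V₂) = 0.1621 × (476/821.7) = 0.09389.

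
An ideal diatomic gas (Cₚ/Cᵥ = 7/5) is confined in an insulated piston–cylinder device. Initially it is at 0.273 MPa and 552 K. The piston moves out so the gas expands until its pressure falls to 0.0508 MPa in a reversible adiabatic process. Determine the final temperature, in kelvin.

T₂ ≈ 341 K

Along an adiabat T P^((1−γ)/γ) is constant, so T₂ = T₁ (P₂/P₁)^((γ−1)/γ).
T₂ = 552 × (0.0508/0.273)^(2/7) = 341.4 K.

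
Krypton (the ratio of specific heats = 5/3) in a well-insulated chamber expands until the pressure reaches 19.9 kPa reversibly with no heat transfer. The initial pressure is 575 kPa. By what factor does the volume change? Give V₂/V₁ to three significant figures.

From PV^γ = const, V₂/V₁ = (P₁/P₂)^(1/γ).
V₂/V₁ = (575/19.9)^(3/5) = 7.525.

V₂/V₁ ≈ 7.52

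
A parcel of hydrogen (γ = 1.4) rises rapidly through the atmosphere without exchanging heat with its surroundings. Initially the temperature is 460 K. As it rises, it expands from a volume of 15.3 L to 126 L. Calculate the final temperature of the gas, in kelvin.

For a reversible adiabat TV^(γ−1) is constant, so T₂ = T₁ (V₁/V₂)^(γ−1).
T₂ = 460 × (15.3/126)^(0.4) = 197.9 K.

T₂ ≈ 198 K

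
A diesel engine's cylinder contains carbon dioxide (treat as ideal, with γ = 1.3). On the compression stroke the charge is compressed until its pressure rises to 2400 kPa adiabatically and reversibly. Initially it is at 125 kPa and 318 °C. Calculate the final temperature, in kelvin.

T₂ ≈ 1170 K

Along an adiabat T P^((1−γ)/γ) is constant, so T₂ = T₁ (P₂/P₁)^((γ−1)/γ).
T₁ = 318 °C = 591.1 K.
T₂ = 591.1 × (2400/125)^(0.231) = 1169 K.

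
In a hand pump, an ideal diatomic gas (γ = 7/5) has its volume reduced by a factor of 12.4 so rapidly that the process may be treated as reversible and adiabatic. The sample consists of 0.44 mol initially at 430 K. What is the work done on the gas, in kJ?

W ≈ 6.83 kJ

For a reversible adiabat TV^(γ−1) is constant, so T₂ = T₁ (V₁/V₂)^(γ−1).
T₂ = 430 × 12.4^(2/5) = 1177 K.
Q = 0, so ΔU = W_on_gas = nCᵥΔT with Cᵥ = R/(γ−1) = 20.79 J/(mol·K).
ΔU = 0.44 × 20.79 × (1177 − 430) = 6833 J.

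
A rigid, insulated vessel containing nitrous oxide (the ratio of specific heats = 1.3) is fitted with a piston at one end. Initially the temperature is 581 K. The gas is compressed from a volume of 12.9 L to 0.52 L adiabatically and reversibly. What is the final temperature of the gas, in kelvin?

For a reversible adiabat TV^(γ−1) is constant, so T₂ = T₁ (V₁/V₂)^(γ−1).
T₂ = 581 × (12.9/0.52)^(0.3) = 1522 K.

T₂ ≈ 1520 K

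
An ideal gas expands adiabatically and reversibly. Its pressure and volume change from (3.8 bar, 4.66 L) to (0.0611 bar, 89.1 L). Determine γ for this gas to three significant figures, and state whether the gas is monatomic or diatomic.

γ ≈ 1.40; diatomic

PV^γ = const ⇒ γ = ln(P₂/P₁) / ln(V₁/V₂).
γ = ln(0.0611/3.8) / ln(4.66/89.1) = 1.4.
γ ≈ 1.40 is close to 7/5, so the gas is diatomic.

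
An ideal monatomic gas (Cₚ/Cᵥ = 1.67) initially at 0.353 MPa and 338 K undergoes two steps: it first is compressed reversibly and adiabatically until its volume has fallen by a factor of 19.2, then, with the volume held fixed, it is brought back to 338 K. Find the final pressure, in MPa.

P₃ ≈ 6.78 MPa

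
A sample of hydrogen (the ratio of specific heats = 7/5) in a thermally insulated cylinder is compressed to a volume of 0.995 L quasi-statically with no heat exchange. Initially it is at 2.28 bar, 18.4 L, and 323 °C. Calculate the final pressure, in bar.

P₂ ≈ 135 bar

Since PV^γ is constant along a reversible adiabat, P₂ = P₁ (V₁/V₂)^γ.
P₂ = 2.28 × (18.4/0.995)^(7/5) = 135.4 bar.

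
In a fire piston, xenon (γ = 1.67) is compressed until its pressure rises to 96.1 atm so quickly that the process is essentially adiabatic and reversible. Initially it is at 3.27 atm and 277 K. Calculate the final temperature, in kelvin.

T₂ ≈ 1080 K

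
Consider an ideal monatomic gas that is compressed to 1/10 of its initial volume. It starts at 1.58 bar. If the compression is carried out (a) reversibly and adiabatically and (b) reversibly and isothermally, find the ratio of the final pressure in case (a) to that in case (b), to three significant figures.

P_adiabatic / P_isothermal ≈ 4.64

For a monatomic ideal gas γ = 5/3.
Isothermal: P_b = P₁(V₁/V₂) = 1.58×10.
Adiabatic: P_a = P₁(V₁/V₂)^γ = 1.58×10^(5/3).
P_a/P_b = (V₁/V₂)^(γ−1) = 10^(2/3) = 4.642.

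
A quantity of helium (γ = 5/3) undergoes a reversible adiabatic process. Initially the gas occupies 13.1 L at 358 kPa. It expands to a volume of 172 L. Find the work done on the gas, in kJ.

P₂ = P₁(V₁/V₂)^γ = 358×(13.1/172)^(5/3) = 4.899 kPa.
For a reversible adiabat, W_by_gas = (P₁V₁ − P₂V₂)/(γ−1).
W_by = (358000×0.0131 − 4899×0.172) / (2/3) = 5771 J.
W_on_gas = −W_by = -5771 J.

W ≈ -5.77 kJ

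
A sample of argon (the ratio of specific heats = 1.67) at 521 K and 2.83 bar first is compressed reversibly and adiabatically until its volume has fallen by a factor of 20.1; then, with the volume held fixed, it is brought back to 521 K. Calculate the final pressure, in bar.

P₃ ≈ 56.9 bar

Adiabatic step (PV^γ = const): P₂ = 2.83×20.1^(1.67) = 424.7 bar; T₂ = 521×20.1^(0.67) = 3890 K.
Isochoric: P₃ = P₂(T₃/T₂) = 424.7 × (521/3890) = 56.88 bar.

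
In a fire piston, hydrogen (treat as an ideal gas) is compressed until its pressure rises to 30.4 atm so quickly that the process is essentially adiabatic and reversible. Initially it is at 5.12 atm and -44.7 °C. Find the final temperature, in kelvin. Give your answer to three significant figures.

Along an adiabat T P^((1−γ)/γ) is constant, so T₂ = T₁ (P₂/P₁)^((γ−1)/γ).
For a diatomic ideal gas γ = 7/5, so (γ−1)/γ = 2/7.
T₁ = -44.7 °C = 228.4 K.
T₂ = 228.4 × (30.4/5.12)^(2/7) = 380 K.

T₂ ≈ 380 K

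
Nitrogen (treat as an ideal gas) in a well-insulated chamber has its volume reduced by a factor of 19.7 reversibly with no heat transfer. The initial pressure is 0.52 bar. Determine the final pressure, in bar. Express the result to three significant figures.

P₂ ≈ 33.7 bar

Adiabatic: P₁V₁^γ = P₂V₂^γ ⇒ P₂ = P₁ (V₁/V₂)^γ.
For a diatomic ideal gas γ = 7/5.
P₂ = 0.52 × 19.7^(7/5) = 33.75 bar.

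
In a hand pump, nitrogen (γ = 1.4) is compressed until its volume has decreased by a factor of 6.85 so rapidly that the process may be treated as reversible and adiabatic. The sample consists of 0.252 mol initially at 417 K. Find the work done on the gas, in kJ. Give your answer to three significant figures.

W ≈ 2.53 kJ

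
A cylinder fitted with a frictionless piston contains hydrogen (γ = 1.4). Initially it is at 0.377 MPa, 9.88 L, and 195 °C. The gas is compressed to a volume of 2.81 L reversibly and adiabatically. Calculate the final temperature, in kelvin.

Adiabatic: T₁V₁^(γ−1) = T₂V₂^(γ−1) ⇒ T₂ = T₁ (V₁/V₂)^(γ−1).
T₁ = 195 °C = 468.1 K.
T₂ = 468.1 × (9.88/2.81)^(0.4) = 774.1 K.

T₂ ≈ 774 K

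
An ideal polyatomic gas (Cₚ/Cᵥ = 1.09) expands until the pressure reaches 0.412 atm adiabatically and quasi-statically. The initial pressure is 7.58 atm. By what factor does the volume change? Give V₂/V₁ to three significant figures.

From PV^γ = const, V₂/V₁ = (P₁/P₂)^(1/γ).
V₂/V₁ = (7.58/0.412)^(0.917) = 14.47.

V₂/V₁ ≈ 14.5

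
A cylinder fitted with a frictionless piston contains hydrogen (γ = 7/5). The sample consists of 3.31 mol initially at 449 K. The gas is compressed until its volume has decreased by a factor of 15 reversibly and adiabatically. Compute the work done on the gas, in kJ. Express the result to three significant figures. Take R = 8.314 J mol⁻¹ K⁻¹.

W ≈ 60.4 kJ

For a reversible adiabat TV^(γ−1) is constant, so T₂ = T₁ (V₁/V₂)^(γ−1).
T₂ = 449 × 15^(2/5) = 1326 K.
Q = 0, so ΔU = W_on_gas = nCᵥΔT with Cᵥ = R/(γ−1) = 20.79 J/(mol·K).
ΔU = 3.31 × 20.79 × (1326 − 449) = 60370 J.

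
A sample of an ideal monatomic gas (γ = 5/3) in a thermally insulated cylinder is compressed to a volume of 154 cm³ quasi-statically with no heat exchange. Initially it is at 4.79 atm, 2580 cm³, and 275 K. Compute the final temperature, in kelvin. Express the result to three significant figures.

T₂ ≈ 1800 K

For a reversible adiabat TV^(γ−1) is constant, so T₂ = T₁ (V₁/V₂)^(γ−1).
T₂ = 275 × (2580/154)^(2/3) = 1801 K.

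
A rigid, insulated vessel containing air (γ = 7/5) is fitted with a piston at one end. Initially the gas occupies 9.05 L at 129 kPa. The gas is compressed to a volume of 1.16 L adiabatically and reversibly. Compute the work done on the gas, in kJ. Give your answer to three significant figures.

W ≈ 3.72 kJ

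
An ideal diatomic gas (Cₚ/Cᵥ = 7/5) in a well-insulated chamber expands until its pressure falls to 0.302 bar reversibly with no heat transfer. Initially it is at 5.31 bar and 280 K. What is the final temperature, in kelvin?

Adiabatic: T₂/T₁ = (P₂/P₁)^((γ−1)/γ).
T₂ = 280 × (0.302/5.31)^(2/7) = 123.4 K.

T₂ ≈ 123 K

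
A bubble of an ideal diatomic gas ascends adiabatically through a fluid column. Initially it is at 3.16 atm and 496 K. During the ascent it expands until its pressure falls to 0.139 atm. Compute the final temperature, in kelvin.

Adiabatic: T₂/T₁ = (P₂/P₁)^((γ−1)/γ).
For a diatomic ideal gas γ = 7/5, so (γ−1)/γ = 2/7.
T₂ = 496 × (0.139/3.16)^(2/7) = 203.2 K.

T₂ ≈ 203 K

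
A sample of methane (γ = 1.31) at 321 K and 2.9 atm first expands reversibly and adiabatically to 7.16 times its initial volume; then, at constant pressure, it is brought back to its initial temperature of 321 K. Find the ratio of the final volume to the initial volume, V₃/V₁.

Adiabatic step: V₂/V₁ = 7.16; T₂ = T₁·(1/7.16)^(0.31) = 174.4 K.
Isobaric step: V₃/V₂ = T₃/T₂ = 321/174.4.
V₃/V₁ = (V₂/V₁)(V₃/V₂) = 7.16 × (321/174.4) = 13.18.

V₃/V₁ ≈ 13.2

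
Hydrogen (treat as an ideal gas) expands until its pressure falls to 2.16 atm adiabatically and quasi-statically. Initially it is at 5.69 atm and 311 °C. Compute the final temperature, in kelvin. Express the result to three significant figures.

T₂ ≈ 443 K

Along an adiabat T P^((1−γ)/γ) is constant, so T₂ = T₁ (P₂/P₁)^((γ−1)/γ).
For a diatomic ideal gas γ = 7/5, so (γ−1)/γ = 2/7.
T₁ = 311 °C = 584.1 K.
T₂ = 584.1 × (2.16/5.69)^(2/7) = 442.9 K.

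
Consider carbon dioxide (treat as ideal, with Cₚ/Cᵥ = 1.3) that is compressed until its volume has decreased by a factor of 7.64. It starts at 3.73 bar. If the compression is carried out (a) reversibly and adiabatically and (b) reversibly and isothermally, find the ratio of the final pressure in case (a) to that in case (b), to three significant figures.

P_adiabatic / P_isothermal ≈ 1.84

Isothermal: P_b = P₁(V₁/V₂) = 3.73×7.64.
Adiabatic: P_a = P₁(V₁/V₂)^γ = 3.73×7.64^(1.3).
P_a/P_b = (V₁/V₂)^(γ−1) = 7.64^(0.3) = 1.84.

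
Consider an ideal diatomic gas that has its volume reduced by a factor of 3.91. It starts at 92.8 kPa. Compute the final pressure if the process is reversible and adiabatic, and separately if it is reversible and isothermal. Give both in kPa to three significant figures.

For a diatomic ideal gas γ = 7/5.
Isothermal: P₂ = P₁(V₁/V₂) = 92.8×3.91 = 362.8 kPa.
Adiabatic: P₂ = P₁(V₁/V₂)^γ = 92.8×3.91^(7/5) = 626 kPa.

adiabatic: 626 kPa; isothermal: 363 kPa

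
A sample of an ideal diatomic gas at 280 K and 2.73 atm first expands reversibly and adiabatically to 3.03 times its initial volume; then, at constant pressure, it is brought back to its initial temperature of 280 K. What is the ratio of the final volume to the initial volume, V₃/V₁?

For a diatomic ideal gas γ = 7/5.
Adiabatic step: V₂/V₁ = 3.03; T₂ = T₁·(1/3.03)^(2/5) = 179.7 K.
Isobaric step: V₃/V₂ = T₃/T₂ = 280/179.7.
V₃/V₁ = (V₂/V₁)(V₃/V₂) = 3.03 × (280/179.7) = 4.721.

V₃/V₁ ≈ 4.72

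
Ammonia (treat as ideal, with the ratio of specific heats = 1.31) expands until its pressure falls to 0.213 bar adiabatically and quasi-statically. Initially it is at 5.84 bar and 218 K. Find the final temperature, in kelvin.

Adiabatic: T₂/T₁ = (P₂/P₁)^((γ−1)/γ).
T₂ = 218 × (0.213/5.84)^(0.237) = 99.58 K.

T₂ ≈ 99.6 K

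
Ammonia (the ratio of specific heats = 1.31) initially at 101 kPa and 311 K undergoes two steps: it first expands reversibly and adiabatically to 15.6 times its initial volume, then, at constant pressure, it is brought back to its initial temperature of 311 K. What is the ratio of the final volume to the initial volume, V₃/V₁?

V₃/V₁ ≈ 36.6

Adiabatic step: V₂/V₁ = 15.6; T₂ = T₁·(1/15.6)^(0.31) = 132.7 K.
Isobaric step: V₃/V₂ = T₃/T₂ = 311/132.7.
V₃/V₁ = (V₂/V₁)(V₃/V₂) = 15.6 × (311/132.7) = 36.56.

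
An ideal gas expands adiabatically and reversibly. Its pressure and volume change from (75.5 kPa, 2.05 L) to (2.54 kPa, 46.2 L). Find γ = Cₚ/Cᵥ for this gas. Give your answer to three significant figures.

PV^γ = const ⇒ γ = ln(P₂/P₁) / ln(V₁/V₂).
γ = ln(2.54/75.5) / ln(2.05/46.2) = 1.089.

γ ≈ 1.09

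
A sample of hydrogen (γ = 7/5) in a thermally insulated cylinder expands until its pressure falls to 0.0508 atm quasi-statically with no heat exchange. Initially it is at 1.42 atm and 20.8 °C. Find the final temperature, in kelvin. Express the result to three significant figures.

Adiabatic: T₂/T₁ = (P₂/P₁)^((γ−1)/γ).
T₁ = 20.8 °C = 293.9 K.
T₂ = 293.9 × (0.0508/1.42)^(2/7) = 113.5 K.

T₂ ≈ 114 K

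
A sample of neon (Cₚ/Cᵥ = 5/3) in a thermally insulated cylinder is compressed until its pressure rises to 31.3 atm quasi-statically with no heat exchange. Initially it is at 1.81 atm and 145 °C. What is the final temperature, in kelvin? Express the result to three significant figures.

Along an adiabat T P^((1−γ)/γ) is constant, so T₂ = T₁ (P₂/P₁)^((γ−1)/γ).
T₁ = 145 °C = 418.1 K.
T₂ = 418.1 × (31.3/1.81)^(2/5) = 1308 K.

T₂ ≈ 1310 K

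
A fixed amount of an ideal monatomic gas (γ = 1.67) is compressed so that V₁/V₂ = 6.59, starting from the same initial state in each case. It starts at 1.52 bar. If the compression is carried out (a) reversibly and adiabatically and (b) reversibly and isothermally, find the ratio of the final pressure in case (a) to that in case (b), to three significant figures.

P_adiabatic / P_isothermal ≈ 3.54

Isothermal: P_b = P₁(V₁/V₂) = 1.52×6.59.
Adiabatic: P_a = P₁(V₁/V₂)^γ = 1.52×6.59^(1.67).
P_a/P_b = (V₁/V₂)^(γ−1) = 6.59^(0.67) = 3.537.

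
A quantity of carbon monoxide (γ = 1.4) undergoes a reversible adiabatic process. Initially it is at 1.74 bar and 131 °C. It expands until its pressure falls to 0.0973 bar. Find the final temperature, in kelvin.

Along an adiabat T P^((1−γ)/γ) is constant, so T₂ = T₁ (P₂/P₁)^((γ−1)/γ).
T₁ = 131 °C = 404.1 K.
T₂ = 404.1 × (0.0973/1.74)^(0.286) = 177.3 K.

T₂ ≈ 177 K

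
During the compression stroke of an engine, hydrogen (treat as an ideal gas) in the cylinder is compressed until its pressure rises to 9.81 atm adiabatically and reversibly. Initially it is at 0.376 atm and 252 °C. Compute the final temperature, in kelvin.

T₂ ≈ 1330 K

Adiabatic: T₂/T₁ = (P₂/P₁)^((γ−1)/γ).
For a diatomic ideal gas γ = 7/5, so (γ−1)/γ = 2/7.
T₁ = 252 °C = 525.1 K.
T₂ = 525.1 × (9.81/0.376)^(2/7) = 1333 K.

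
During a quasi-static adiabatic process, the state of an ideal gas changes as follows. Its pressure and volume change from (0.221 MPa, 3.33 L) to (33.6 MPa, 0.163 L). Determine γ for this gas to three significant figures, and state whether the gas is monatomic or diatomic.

PV^γ = const ⇒ γ = ln(P₂/P₁) / ln(V₁/V₂).
γ = ln(33.6/0.221) / ln(3.33/0.163) = 1.665.
γ ≈ 1.67 is close to 5/3, so the gas is monatomic.

γ ≈ 1.67; monatomic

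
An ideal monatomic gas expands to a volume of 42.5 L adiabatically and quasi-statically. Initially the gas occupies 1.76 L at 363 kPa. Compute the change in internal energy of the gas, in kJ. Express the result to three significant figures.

γ = 5/3 for a monatomic ideal gas.
P₂ = P₁(V₁/V₂)^γ = 363×(1.76/42.5)^(5/3) = 1.799 kPa.
For a reversible adiabat, W_by_gas = (P₁V₁ − P₂V₂)/(γ−1).
W_by = (363000×0.00176 − 1799×0.0425) / (2/3) = 843.6 J.
Q = 0 ⇒ ΔU = −W_by = -843.6 J.

ΔU ≈ -0.844 kJ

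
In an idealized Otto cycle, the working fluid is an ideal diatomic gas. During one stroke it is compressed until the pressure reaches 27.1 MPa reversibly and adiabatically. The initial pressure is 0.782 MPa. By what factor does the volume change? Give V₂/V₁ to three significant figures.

V₂/V₁ ≈ 0.0795

From PV^γ = const, V₂/V₁ = (P₁/P₂)^(1/γ).
For a diatomic ideal gas γ = 7/5.
V₂/V₁ = (0.782/27.1)^(5/7) = 0.07946.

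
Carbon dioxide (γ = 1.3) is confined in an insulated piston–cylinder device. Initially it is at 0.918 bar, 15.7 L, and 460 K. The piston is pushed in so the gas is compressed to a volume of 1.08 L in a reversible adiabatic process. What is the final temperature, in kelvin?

T₂ ≈ 1030 K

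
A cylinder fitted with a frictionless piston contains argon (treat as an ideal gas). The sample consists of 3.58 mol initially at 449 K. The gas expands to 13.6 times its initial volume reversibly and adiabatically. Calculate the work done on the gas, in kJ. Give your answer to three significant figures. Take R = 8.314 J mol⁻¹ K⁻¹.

W ≈ -16.5 kJ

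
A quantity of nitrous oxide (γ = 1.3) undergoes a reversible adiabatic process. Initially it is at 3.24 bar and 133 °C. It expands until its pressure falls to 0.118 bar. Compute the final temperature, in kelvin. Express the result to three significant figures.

Adiabatic: T₂/T₁ = (P₂/P₁)^((γ−1)/γ).
T₁ = 133 °C = 406.1 K.
T₂ = 406.1 × (0.118/3.24)^(0.231) = 189.1 K.

T₂ ≈ 189 K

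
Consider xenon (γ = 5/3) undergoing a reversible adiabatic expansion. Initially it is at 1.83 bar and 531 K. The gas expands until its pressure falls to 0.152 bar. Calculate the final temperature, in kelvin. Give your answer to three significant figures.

Along an adiabat T P^((1−γ)/γ) is constant, so T₂ = T₁ (P₂/P₁)^((γ−1)/γ).
T₂ = 531 × (0.152/1.83)^(2/5) = 196.3 K.

T₂ ≈ 196 K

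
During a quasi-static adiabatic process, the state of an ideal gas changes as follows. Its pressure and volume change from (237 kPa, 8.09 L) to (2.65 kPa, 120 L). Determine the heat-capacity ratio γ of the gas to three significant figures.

PV^γ = const ⇒ γ = ln(P₂/P₁) / ln(V₁/V₂).
γ = ln(2.65/237) / ln(8.09/120) = 1.666.

γ ≈ 1.67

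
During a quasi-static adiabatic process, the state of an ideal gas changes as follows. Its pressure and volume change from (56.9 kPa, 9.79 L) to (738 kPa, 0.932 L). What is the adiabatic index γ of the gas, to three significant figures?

γ ≈ 1.09

PV^γ = const ⇒ γ = ln(P₂/P₁) / ln(V₁/V₂).
γ = ln(738/56.9) / ln(9.79/0.932) = 1.09.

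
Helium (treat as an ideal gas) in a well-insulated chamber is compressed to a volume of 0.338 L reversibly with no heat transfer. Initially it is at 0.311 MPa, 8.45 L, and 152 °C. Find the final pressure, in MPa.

P₂ ≈ 66.5 MPa

Since PV^γ is constant along a reversible adiabat, P₂ = P₁ (V₁/V₂)^γ.
γ = 5/3 for a monatomic ideal gas.
P₂ = 0.311 × (8.45/0.338)^(5/3) = 66.48 MPa.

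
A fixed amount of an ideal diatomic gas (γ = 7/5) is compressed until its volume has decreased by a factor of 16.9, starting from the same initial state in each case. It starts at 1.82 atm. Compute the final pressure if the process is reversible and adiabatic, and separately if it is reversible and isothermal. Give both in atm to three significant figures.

adiabatic: 95.3 atm; isothermal: 30.8 atm

Isothermal: P₂ = P₁(V₁/V₂) = 1.82×16.9 = 30.76 atm.
Adiabatic: P₂ = P₁(V₁/V₂)^γ = 1.82×16.9^(7/5) = 95.3 atm.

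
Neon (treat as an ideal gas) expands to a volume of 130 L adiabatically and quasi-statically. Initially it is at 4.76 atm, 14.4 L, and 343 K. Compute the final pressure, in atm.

Since PV^γ is constant along a reversible adiabat, P₂ = P₁ (V₁/V₂)^γ.
γ = 5/3 for a monatomic ideal gas.
P₂ = 4.76 × (14.4/130)^(5/3) = 0.1216 atm.

P₂ ≈ 0.122 atm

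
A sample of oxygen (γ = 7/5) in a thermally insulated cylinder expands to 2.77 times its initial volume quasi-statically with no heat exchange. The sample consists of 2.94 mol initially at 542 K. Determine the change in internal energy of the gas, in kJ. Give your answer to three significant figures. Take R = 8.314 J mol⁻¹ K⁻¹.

For a reversible adiabat TV^(γ−1) is constant, so T₂ = T₁ (V₁/V₂)^(γ−1).
T₂ = 542 × (1/2.77)^(2/5) = 360.6 K.
Q = 0, so ΔU = W_on_gas = nCᵥΔT with Cᵥ = R/(γ−1) = 20.79 J/(mol·K).
ΔU = 2.94 × 20.79 × (360.6 − 542) = -11090 J.

ΔU ≈ -11.1 kJ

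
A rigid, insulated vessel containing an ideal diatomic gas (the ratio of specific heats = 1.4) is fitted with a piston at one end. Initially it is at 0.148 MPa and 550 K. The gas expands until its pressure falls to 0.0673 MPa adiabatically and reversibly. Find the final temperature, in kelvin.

T₂ ≈ 439 K

Along an adiabat T P^((1−γ)/γ) is constant, so T₂ = T₁ (P₂/P₁)^((γ−1)/γ).
T₂ = 550 × (0.0673/0.148)^(0.286) = 439.1 K.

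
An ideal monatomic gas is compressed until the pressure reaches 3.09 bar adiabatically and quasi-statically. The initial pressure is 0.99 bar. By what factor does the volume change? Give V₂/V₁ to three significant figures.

From PV^γ = const, V₂/V₁ = (P₁/P₂)^(1/γ).
For a monatomic ideal gas γ = 5/3.
V₂/V₁ = (0.99/3.09)^(3/5) = 0.5051.

V₂/V₁ ≈ 0.505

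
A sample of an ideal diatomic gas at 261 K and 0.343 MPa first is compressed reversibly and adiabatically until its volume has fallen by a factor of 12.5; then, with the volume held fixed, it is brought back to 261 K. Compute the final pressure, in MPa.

P₃ ≈ 4.29 MPa

For a diatomic ideal gas γ = 7/5.
Adiabatic step (PV^γ = const): P₂ = 0.343×12.5^(7/5) = 11.78 MPa; T₂ = 261×12.5^(2/5) = 716.8 K.
Isochoric: P₃ = P₂(T₃/T₂) = 11.78 × (261/716.8) = 4.287 MPa.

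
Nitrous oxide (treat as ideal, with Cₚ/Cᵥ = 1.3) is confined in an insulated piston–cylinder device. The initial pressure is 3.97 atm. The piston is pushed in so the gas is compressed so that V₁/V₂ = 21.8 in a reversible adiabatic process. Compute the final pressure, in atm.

Adiabatic: P₁V₁^γ = P₂V₂^γ ⇒ P₂ = P₁ (V₁/V₂)^γ.
P₂ = 3.97 × 21.8^(1.3) = 218.2 atm.

P₂ ≈ 218 atm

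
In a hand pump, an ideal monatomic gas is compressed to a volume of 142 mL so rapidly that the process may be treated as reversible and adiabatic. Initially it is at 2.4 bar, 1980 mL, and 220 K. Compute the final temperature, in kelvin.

T₂ ≈ 1270 K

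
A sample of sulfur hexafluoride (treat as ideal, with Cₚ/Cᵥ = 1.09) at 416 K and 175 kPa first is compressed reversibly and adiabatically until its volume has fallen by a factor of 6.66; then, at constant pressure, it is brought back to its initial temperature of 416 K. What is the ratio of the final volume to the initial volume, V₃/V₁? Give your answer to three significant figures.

V₃/V₁ ≈ 0.127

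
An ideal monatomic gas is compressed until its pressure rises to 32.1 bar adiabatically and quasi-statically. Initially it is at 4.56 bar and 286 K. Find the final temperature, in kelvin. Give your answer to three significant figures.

Along an adiabat T P^((1−γ)/γ) is constant, so T₂ = T₁ (P₂/P₁)^((γ−1)/γ).
For a monatomic ideal gas γ = 5/3, so (γ−1)/γ = 2/5.
T₂ = 286 × (32.1/4.56)^(2/5) = 624.3 K.

T₂ ≈ 624 K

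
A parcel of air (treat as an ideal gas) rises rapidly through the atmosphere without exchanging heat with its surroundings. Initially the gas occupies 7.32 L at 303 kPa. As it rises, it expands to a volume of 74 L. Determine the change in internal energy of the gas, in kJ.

γ = 7/5 for a diatomic ideal gas.
P₂ = P₁(V₁/V₂)^γ = 303×(7.32/74)^(7/5) = 11.88 kPa.
For a reversible adiabat, W_by_gas = (P₁V₁ − P₂V₂)/(γ−1).
W_by = (303000×0.00732 − 11880×0.074) / (2/5) = 3347 J.
Q = 0 ⇒ ΔU = −W_by = -3347 J.

ΔU ≈ -3.35 kJ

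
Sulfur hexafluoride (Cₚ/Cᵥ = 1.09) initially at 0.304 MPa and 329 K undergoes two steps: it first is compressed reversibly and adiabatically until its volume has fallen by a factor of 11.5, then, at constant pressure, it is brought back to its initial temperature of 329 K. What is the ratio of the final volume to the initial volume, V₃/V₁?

V₃/V₁ ≈ 0.0698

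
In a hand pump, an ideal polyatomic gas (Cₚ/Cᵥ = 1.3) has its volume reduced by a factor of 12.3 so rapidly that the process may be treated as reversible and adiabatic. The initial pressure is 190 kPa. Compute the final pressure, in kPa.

Adiabatic: P₁V₁^γ = P₂V₂^γ ⇒ P₂ = P₁ (V₁/V₂)^γ.
P₂ = 190 × 12.3^(1.3) = 4962 kPa.

P₂ ≈ 4960 kPa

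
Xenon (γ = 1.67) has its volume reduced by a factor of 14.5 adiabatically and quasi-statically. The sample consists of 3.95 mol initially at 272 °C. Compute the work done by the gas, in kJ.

For a reversible adiabat TV^(γ−1) is constant, so T₂ = T₁ (V₁/V₂)^(γ−1).
T₁ = 272 °C = 545.1 K.
T₂ = 545.1 × 14.5^(0.67) = 3271 K.
Q = 0, so ΔU = W_on_gas = nCᵥΔT with Cᵥ = R/(γ−1) = 12.41 J/(mol·K).
ΔU = 3.95 × 12.41 × (3271 − 545.1) = 133600 J.
Work done by the gas = −ΔU = -133600 J.

W ≈ -134 kJ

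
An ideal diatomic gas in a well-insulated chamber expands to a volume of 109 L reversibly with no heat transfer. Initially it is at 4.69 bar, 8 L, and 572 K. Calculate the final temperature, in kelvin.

T₂ ≈ 201 K

For a reversible adiabat TV^(γ−1) is constant, so T₂ = T₁ (V₁/V₂)^(γ−1).
γ = 7/5 for a diatomic ideal gas.
T₂ = 572 × (8/109)^(2/5) = 201.2 K.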